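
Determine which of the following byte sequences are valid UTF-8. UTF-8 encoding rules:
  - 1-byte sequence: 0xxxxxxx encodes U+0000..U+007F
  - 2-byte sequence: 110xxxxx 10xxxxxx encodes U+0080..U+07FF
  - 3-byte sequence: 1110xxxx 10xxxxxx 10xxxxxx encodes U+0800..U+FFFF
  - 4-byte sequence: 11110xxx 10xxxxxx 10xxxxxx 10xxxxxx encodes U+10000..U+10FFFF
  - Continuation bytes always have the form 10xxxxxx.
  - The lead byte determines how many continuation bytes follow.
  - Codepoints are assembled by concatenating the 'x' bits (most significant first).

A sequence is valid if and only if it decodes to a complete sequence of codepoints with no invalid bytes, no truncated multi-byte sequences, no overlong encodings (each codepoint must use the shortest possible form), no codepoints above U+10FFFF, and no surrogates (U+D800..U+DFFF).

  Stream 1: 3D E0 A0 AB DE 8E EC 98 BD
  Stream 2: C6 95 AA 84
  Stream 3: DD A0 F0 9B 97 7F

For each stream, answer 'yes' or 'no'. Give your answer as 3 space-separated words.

Stream 1: decodes cleanly. VALID
Stream 2: error at byte offset 2. INVALID
Stream 3: error at byte offset 5. INVALID

Answer: yes no no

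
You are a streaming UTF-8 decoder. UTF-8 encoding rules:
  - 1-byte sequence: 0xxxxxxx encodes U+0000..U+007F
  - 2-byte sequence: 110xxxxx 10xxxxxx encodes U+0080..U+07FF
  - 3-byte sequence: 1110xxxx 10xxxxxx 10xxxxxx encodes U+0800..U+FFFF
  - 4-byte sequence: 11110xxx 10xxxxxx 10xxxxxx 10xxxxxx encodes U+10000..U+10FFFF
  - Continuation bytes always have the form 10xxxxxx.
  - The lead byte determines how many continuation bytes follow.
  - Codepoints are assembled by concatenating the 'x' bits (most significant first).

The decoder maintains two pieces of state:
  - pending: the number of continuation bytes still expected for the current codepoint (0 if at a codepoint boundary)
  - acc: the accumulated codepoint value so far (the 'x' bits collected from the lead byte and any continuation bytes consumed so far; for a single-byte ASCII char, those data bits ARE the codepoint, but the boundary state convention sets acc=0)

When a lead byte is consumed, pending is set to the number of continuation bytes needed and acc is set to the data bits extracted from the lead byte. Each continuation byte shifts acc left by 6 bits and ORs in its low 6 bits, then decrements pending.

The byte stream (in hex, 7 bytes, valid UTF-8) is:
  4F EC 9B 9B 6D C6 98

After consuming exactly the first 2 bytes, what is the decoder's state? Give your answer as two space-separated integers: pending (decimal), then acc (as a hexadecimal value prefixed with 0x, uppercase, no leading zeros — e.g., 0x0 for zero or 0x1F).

Answer: 2 0xC

Derivation:
Byte[0]=4F: 1-byte. pending=0, acc=0x0
Byte[1]=EC: 3-byte lead. pending=2, acc=0xC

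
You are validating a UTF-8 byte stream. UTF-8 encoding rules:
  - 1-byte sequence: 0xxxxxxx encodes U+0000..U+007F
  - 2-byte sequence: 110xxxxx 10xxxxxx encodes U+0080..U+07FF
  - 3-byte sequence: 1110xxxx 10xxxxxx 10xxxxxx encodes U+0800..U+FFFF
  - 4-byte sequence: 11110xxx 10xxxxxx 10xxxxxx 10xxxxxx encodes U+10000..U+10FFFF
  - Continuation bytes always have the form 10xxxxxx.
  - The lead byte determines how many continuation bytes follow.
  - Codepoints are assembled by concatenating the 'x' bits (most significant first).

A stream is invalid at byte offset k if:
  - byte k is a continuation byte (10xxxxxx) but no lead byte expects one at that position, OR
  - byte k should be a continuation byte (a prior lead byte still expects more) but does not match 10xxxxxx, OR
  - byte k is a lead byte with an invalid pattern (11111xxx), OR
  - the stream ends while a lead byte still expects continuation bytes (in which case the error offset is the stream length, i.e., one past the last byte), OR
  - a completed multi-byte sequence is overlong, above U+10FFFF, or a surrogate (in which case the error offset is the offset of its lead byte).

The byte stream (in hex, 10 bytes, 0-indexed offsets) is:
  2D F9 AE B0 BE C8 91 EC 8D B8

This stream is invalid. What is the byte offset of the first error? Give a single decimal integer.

Answer: 1

Derivation:
Byte[0]=2D: 1-byte ASCII. cp=U+002D
Byte[1]=F9: INVALID lead byte (not 0xxx/110x/1110/11110)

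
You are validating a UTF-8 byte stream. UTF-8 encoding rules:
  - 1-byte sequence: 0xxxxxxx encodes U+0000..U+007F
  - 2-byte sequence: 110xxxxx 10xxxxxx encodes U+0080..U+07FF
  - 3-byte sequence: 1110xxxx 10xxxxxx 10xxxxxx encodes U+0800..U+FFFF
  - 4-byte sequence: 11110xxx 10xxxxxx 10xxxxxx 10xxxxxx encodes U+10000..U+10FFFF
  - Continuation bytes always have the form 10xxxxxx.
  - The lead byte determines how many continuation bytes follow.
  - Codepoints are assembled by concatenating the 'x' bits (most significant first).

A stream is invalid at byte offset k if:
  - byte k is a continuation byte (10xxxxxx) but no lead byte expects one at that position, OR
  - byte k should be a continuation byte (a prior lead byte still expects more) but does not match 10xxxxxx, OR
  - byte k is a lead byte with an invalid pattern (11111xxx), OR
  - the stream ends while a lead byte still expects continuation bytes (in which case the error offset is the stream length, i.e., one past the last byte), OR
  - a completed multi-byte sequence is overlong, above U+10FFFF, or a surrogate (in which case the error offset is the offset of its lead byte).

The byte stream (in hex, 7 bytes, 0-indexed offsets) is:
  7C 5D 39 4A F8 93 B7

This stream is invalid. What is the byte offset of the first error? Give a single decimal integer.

Byte[0]=7C: 1-byte ASCII. cp=U+007C
Byte[1]=5D: 1-byte ASCII. cp=U+005D
Byte[2]=39: 1-byte ASCII. cp=U+0039
Byte[3]=4A: 1-byte ASCII. cp=U+004A
Byte[4]=F8: INVALID lead byte (not 0xxx/110x/1110/11110)

Answer: 4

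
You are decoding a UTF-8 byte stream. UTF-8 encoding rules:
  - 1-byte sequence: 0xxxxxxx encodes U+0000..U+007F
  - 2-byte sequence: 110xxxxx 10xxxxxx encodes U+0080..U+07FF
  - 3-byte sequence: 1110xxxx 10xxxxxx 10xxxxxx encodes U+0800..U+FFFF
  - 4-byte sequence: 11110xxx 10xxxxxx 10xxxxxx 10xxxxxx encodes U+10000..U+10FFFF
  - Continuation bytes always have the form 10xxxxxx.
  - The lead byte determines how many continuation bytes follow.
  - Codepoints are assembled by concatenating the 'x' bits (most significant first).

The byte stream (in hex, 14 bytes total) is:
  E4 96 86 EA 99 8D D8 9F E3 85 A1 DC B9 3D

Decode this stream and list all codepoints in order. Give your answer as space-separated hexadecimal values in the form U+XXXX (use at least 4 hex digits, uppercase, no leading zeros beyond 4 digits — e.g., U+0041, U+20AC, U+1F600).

Answer: U+4586 U+A64D U+061F U+3161 U+0739 U+003D

Derivation:
Byte[0]=E4: 3-byte lead, need 2 cont bytes. acc=0x4
Byte[1]=96: continuation. acc=(acc<<6)|0x16=0x116
Byte[2]=86: continuation. acc=(acc<<6)|0x06=0x4586
Completed: cp=U+4586 (starts at byte 0)
Byte[3]=EA: 3-byte lead, need 2 cont bytes. acc=0xA
Byte[4]=99: continuation. acc=(acc<<6)|0x19=0x299
Byte[5]=8D: continuation. acc=(acc<<6)|0x0D=0xA64D
Completed: cp=U+A64D (starts at byte 3)
Byte[6]=D8: 2-byte lead, need 1 cont bytes. acc=0x18
Byte[7]=9F: continuation. acc=(acc<<6)|0x1F=0x61F
Completed: cp=U+061F (starts at byte 6)
Byte[8]=E3: 3-byte lead, need 2 cont bytes. acc=0x3
Byte[9]=85: continuation. acc=(acc<<6)|0x05=0xC5
Byte[10]=A1: continuation. acc=(acc<<6)|0x21=0x3161
Completed: cp=U+3161 (starts at byte 8)
Byte[11]=DC: 2-byte lead, need 1 cont bytes. acc=0x1C
Byte[12]=B9: continuation. acc=(acc<<6)|0x39=0x739
Completed: cp=U+0739 (starts at byte 11)
Byte[13]=3D: 1-byte ASCII. cp=U+003D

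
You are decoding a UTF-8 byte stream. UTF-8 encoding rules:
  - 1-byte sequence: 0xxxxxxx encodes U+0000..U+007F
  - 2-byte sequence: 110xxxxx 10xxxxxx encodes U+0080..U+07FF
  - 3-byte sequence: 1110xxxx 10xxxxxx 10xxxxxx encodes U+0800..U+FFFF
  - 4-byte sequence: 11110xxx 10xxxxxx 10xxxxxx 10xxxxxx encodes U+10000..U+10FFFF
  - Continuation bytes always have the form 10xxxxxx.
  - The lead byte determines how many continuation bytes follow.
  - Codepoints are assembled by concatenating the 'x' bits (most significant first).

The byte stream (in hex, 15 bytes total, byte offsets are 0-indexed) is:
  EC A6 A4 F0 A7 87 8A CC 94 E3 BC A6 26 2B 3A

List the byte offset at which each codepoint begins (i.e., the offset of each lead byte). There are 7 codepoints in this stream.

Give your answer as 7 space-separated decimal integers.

Answer: 0 3 7 9 12 13 14

Derivation:
Byte[0]=EC: 3-byte lead, need 2 cont bytes. acc=0xC
Byte[1]=A6: continuation. acc=(acc<<6)|0x26=0x326
Byte[2]=A4: continuation. acc=(acc<<6)|0x24=0xC9A4
Completed: cp=U+C9A4 (starts at byte 0)
Byte[3]=F0: 4-byte lead, need 3 cont bytes. acc=0x0
Byte[4]=A7: continuation. acc=(acc<<6)|0x27=0x27
Byte[5]=87: continuation. acc=(acc<<6)|0x07=0x9C7
Byte[6]=8A: continuation. acc=(acc<<6)|0x0A=0x271CA
Completed: cp=U+271CA (starts at byte 3)
Byte[7]=CC: 2-byte lead, need 1 cont bytes. acc=0xC
Byte[8]=94: continuation. acc=(acc<<6)|0x14=0x314
Completed: cp=U+0314 (starts at byte 7)
Byte[9]=E3: 3-byte lead, need 2 cont bytes. acc=0x3
Byte[10]=BC: continuation. acc=(acc<<6)|0x3C=0xFC
Byte[11]=A6: continuation. acc=(acc<<6)|0x26=0x3F26
Completed: cp=U+3F26 (starts at byte 9)
Byte[12]=26: 1-byte ASCII. cp=U+0026
Byte[13]=2B: 1-byte ASCII. cp=U+002B
Byte[14]=3A: 1-byte ASCII. cp=U+003A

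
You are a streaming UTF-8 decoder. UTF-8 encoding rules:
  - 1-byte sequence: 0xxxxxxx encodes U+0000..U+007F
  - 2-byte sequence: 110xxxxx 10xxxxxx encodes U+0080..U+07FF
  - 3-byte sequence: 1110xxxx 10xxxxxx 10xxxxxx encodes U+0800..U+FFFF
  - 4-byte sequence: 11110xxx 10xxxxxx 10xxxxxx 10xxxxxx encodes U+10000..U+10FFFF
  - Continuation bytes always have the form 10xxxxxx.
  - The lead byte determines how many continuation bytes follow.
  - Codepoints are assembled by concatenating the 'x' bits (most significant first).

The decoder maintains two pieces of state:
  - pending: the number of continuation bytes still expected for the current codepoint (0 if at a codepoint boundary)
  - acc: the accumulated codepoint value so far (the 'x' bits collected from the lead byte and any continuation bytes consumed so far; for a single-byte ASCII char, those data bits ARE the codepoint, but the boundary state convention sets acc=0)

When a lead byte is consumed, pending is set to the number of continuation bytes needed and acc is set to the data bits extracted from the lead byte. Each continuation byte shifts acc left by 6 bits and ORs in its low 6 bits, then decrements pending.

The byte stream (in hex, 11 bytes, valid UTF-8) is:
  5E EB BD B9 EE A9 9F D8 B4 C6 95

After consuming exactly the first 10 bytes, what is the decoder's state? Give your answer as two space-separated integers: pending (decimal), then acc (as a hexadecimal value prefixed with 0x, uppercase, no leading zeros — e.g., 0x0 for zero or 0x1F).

Answer: 1 0x6

Derivation:
Byte[0]=5E: 1-byte. pending=0, acc=0x0
Byte[1]=EB: 3-byte lead. pending=2, acc=0xB
Byte[2]=BD: continuation. acc=(acc<<6)|0x3D=0x2FD, pending=1
Byte[3]=B9: continuation. acc=(acc<<6)|0x39=0xBF79, pending=0
Byte[4]=EE: 3-byte lead. pending=2, acc=0xE
Byte[5]=A9: continuation. acc=(acc<<6)|0x29=0x3A9, pending=1
Byte[6]=9F: continuation. acc=(acc<<6)|0x1F=0xEA5F, pending=0
Byte[7]=D8: 2-byte lead. pending=1, acc=0x18
Byte[8]=B4: continuation. acc=(acc<<6)|0x34=0x634, pending=0
Byte[9]=C6: 2-byte lead. pending=1, acc=0x6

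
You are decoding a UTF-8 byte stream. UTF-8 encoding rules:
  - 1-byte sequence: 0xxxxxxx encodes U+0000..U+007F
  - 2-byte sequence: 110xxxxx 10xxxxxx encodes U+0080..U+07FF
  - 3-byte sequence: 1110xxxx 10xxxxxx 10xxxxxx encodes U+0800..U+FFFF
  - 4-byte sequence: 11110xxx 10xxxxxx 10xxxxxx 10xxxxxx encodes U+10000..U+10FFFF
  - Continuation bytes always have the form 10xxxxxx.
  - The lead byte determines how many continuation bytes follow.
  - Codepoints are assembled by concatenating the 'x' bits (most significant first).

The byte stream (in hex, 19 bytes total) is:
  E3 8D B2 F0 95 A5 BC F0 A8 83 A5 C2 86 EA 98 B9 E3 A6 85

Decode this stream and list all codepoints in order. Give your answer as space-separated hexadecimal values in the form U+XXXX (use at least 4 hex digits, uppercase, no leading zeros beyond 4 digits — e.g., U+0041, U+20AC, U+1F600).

Answer: U+3372 U+1597C U+280E5 U+0086 U+A639 U+3985

Derivation:
Byte[0]=E3: 3-byte lead, need 2 cont bytes. acc=0x3
Byte[1]=8D: continuation. acc=(acc<<6)|0x0D=0xCD
Byte[2]=B2: continuation. acc=(acc<<6)|0x32=0x3372
Completed: cp=U+3372 (starts at byte 0)
Byte[3]=F0: 4-byte lead, need 3 cont bytes. acc=0x0
Byte[4]=95: continuation. acc=(acc<<6)|0x15=0x15
Byte[5]=A5: continuation. acc=(acc<<6)|0x25=0x565
Byte[6]=BC: continuation. acc=(acc<<6)|0x3C=0x1597C
Completed: cp=U+1597C (starts at byte 3)
Byte[7]=F0: 4-byte lead, need 3 cont bytes. acc=0x0
Byte[8]=A8: continuation. acc=(acc<<6)|0x28=0x28
Byte[9]=83: continuation. acc=(acc<<6)|0x03=0xA03
Byte[10]=A5: continuation. acc=(acc<<6)|0x25=0x280E5
Completed: cp=U+280E5 (starts at byte 7)
Byte[11]=C2: 2-byte lead, need 1 cont bytes. acc=0x2
Byte[12]=86: continuation. acc=(acc<<6)|0x06=0x86
Completed: cp=U+0086 (starts at byte 11)
Byte[13]=EA: 3-byte lead, need 2 cont bytes. acc=0xA
Byte[14]=98: continuation. acc=(acc<<6)|0x18=0x298
Byte[15]=B9: continuation. acc=(acc<<6)|0x39=0xA639
Completed: cp=U+A639 (starts at byte 13)
Byte[16]=E3: 3-byte lead, need 2 cont bytes. acc=0x3
Byte[17]=A6: continuation. acc=(acc<<6)|0x26=0xE6
Byte[18]=85: continuation. acc=(acc<<6)|0x05=0x3985
Completed: cp=U+3985 (starts at byte 16)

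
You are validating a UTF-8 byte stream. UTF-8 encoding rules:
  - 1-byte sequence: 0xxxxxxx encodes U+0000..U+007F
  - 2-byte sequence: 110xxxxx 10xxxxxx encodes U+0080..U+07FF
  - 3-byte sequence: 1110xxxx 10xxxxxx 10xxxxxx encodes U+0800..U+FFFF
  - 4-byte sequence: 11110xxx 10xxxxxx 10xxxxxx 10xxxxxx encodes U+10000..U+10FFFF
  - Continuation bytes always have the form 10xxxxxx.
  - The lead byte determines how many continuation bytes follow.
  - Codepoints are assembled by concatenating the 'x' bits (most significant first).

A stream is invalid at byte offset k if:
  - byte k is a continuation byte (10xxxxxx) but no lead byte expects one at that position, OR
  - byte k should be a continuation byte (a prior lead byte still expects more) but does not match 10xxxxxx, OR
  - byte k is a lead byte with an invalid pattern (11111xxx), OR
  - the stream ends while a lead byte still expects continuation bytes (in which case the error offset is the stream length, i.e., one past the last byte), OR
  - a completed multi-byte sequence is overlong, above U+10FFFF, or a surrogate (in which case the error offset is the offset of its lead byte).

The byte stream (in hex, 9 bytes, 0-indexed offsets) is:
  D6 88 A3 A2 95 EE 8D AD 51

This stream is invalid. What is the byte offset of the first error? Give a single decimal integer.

Answer: 2

Derivation:
Byte[0]=D6: 2-byte lead, need 1 cont bytes. acc=0x16
Byte[1]=88: continuation. acc=(acc<<6)|0x08=0x588
Completed: cp=U+0588 (starts at byte 0)
Byte[2]=A3: INVALID lead byte (not 0xxx/110x/1110/11110)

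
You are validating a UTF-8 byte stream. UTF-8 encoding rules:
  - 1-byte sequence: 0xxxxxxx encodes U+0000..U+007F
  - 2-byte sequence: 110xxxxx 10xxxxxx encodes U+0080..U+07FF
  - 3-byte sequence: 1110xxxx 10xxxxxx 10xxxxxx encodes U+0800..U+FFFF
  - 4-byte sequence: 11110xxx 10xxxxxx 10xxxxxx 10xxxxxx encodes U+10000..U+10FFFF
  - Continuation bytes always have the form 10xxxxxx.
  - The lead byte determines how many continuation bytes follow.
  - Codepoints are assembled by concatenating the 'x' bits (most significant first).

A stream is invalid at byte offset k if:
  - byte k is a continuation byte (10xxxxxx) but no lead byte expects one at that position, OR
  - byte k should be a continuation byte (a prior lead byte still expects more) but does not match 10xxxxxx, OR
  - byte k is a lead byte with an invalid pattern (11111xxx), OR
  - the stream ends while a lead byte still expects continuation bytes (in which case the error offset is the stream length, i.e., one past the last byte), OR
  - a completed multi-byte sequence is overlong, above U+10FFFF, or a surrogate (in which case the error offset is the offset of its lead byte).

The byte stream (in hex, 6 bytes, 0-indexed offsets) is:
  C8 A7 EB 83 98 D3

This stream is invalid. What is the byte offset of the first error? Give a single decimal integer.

Byte[0]=C8: 2-byte lead, need 1 cont bytes. acc=0x8
Byte[1]=A7: continuation. acc=(acc<<6)|0x27=0x227
Completed: cp=U+0227 (starts at byte 0)
Byte[2]=EB: 3-byte lead, need 2 cont bytes. acc=0xB
Byte[3]=83: continuation. acc=(acc<<6)|0x03=0x2C3
Byte[4]=98: continuation. acc=(acc<<6)|0x18=0xB0D8
Completed: cp=U+B0D8 (starts at byte 2)
Byte[5]=D3: 2-byte lead, need 1 cont bytes. acc=0x13
Byte[6]: stream ended, expected continuation. INVALID

Answer: 6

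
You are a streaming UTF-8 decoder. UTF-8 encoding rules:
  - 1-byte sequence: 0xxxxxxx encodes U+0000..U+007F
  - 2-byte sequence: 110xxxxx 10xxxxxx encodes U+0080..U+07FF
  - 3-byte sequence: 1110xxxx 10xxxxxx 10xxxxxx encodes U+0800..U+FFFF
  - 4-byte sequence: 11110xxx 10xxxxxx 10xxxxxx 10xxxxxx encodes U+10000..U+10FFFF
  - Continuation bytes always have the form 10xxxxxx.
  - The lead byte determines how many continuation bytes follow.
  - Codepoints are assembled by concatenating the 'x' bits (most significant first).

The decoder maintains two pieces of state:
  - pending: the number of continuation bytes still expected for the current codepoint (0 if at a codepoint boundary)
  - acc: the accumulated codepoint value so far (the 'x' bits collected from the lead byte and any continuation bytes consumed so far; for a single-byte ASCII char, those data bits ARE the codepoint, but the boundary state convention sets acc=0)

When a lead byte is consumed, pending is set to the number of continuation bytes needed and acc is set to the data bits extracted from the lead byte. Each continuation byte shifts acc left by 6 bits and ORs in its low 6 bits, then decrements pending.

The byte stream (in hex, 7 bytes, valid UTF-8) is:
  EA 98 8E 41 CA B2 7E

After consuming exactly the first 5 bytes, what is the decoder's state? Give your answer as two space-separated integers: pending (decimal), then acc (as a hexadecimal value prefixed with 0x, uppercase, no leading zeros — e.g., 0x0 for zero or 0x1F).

Answer: 1 0xA

Derivation:
Byte[0]=EA: 3-byte lead. pending=2, acc=0xA
Byte[1]=98: continuation. acc=(acc<<6)|0x18=0x298, pending=1
Byte[2]=8E: continuation. acc=(acc<<6)|0x0E=0xA60E, pending=0
Byte[3]=41: 1-byte. pending=0, acc=0x0
Byte[4]=CA: 2-byte lead. pending=1, acc=0xA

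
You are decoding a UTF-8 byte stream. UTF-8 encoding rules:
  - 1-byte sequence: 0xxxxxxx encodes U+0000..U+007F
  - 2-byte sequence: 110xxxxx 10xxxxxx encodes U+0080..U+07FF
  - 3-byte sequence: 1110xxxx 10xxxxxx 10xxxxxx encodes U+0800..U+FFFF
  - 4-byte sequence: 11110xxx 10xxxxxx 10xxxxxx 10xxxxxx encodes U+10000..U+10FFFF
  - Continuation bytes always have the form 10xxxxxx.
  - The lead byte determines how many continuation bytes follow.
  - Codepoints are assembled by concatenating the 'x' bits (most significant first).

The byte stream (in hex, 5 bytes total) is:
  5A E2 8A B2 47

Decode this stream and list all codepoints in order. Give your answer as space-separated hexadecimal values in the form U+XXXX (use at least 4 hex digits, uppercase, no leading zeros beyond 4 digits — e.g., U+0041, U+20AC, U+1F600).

Answer: U+005A U+22B2 U+0047

Derivation:
Byte[0]=5A: 1-byte ASCII. cp=U+005A
Byte[1]=E2: 3-byte lead, need 2 cont bytes. acc=0x2
Byte[2]=8A: continuation. acc=(acc<<6)|0x0A=0x8A
Byte[3]=B2: continuation. acc=(acc<<6)|0x32=0x22B2
Completed: cp=U+22B2 (starts at byte 1)
Byte[4]=47: 1-byte ASCII. cp=U+0047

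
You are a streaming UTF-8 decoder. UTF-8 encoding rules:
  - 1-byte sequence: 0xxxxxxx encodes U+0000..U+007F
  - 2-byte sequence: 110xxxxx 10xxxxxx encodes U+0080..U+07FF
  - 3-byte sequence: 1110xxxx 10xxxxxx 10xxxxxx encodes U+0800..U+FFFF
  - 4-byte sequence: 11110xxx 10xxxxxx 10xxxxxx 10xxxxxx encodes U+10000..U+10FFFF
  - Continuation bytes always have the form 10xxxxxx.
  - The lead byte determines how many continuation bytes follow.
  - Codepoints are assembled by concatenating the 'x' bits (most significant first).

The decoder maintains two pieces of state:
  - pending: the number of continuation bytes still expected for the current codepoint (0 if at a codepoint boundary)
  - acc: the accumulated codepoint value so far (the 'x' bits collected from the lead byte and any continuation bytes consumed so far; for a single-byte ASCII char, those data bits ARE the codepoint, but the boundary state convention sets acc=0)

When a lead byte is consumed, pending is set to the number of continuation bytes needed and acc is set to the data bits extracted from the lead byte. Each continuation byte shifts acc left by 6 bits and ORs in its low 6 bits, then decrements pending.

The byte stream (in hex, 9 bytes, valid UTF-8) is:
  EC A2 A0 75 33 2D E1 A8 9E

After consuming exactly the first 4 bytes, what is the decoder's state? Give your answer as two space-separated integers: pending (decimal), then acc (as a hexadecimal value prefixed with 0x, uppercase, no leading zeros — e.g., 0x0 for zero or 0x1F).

Answer: 0 0x0

Derivation:
Byte[0]=EC: 3-byte lead. pending=2, acc=0xC
Byte[1]=A2: continuation. acc=(acc<<6)|0x22=0x322, pending=1
Byte[2]=A0: continuation. acc=(acc<<6)|0x20=0xC8A0, pending=0
Byte[3]=75: 1-byte. pending=0, acc=0x0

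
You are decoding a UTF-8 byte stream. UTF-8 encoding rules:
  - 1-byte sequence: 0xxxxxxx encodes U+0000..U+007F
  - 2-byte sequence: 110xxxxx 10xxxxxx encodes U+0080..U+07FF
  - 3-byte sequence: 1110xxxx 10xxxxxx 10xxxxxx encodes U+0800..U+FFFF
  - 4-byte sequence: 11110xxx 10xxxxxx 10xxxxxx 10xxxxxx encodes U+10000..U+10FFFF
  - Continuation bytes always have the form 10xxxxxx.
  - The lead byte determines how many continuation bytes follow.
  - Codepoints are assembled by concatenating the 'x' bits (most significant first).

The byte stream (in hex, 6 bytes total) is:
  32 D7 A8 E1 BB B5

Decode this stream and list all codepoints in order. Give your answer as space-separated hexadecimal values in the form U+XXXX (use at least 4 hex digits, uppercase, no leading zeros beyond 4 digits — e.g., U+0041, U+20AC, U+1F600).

Answer: U+0032 U+05E8 U+1EF5

Derivation:
Byte[0]=32: 1-byte ASCII. cp=U+0032
Byte[1]=D7: 2-byte lead, need 1 cont bytes. acc=0x17
Byte[2]=A8: continuation. acc=(acc<<6)|0x28=0x5E8
Completed: cp=U+05E8 (starts at byte 1)
Byte[3]=E1: 3-byte lead, need 2 cont bytes. acc=0x1
Byte[4]=BB: continuation. acc=(acc<<6)|0x3B=0x7B
Byte[5]=B5: continuation. acc=(acc<<6)|0x35=0x1EF5
Completed: cp=U+1EF5 (starts at byte 3)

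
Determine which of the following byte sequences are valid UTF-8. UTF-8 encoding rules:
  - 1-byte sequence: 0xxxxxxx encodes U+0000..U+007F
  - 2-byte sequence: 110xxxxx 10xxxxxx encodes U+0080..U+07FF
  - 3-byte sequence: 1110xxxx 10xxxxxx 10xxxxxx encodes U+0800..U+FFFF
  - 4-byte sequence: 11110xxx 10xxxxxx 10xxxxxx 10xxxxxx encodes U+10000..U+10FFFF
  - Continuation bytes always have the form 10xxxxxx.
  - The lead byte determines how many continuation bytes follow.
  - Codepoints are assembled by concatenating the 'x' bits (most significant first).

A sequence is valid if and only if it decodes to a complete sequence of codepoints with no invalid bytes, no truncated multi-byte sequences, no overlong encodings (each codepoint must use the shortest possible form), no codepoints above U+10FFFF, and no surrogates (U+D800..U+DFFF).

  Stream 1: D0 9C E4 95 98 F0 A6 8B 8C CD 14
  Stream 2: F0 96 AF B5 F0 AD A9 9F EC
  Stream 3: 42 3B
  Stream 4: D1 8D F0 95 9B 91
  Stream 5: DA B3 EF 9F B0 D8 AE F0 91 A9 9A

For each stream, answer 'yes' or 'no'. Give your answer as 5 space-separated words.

Stream 1: error at byte offset 10. INVALID
Stream 2: error at byte offset 9. INVALID
Stream 3: decodes cleanly. VALID
Stream 4: decodes cleanly. VALID
Stream 5: decodes cleanly. VALID

Answer: no no yes yes yes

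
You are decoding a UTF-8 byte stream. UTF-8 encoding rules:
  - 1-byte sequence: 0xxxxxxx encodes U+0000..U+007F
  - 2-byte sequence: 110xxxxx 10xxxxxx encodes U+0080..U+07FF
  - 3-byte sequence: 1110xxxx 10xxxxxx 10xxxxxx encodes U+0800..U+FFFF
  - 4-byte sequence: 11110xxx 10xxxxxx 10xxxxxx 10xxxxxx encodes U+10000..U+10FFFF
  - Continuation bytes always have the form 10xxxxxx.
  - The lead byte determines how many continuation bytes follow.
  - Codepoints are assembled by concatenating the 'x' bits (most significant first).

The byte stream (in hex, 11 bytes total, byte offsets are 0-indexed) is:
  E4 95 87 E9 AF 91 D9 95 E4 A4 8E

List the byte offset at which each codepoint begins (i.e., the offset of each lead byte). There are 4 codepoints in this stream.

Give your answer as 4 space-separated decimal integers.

Answer: 0 3 6 8

Derivation:
Byte[0]=E4: 3-byte lead, need 2 cont bytes. acc=0x4
Byte[1]=95: continuation. acc=(acc<<6)|0x15=0x115
Byte[2]=87: continuation. acc=(acc<<6)|0x07=0x4547
Completed: cp=U+4547 (starts at byte 0)
Byte[3]=E9: 3-byte lead, need 2 cont bytes. acc=0x9
Byte[4]=AF: continuation. acc=(acc<<6)|0x2F=0x26F
Byte[5]=91: continuation. acc=(acc<<6)|0x11=0x9BD1
Completed: cp=U+9BD1 (starts at byte 3)
Byte[6]=D9: 2-byte lead, need 1 cont bytes. acc=0x19
Byte[7]=95: continuation. acc=(acc<<6)|0x15=0x655
Completed: cp=U+0655 (starts at byte 6)
Byte[8]=E4: 3-byte lead, need 2 cont bytes. acc=0x4
Byte[9]=A4: continuation. acc=(acc<<6)|0x24=0x124
Byte[10]=8E: continuation. acc=(acc<<6)|0x0E=0x490E
Completed: cp=U+490E (starts at byte 8)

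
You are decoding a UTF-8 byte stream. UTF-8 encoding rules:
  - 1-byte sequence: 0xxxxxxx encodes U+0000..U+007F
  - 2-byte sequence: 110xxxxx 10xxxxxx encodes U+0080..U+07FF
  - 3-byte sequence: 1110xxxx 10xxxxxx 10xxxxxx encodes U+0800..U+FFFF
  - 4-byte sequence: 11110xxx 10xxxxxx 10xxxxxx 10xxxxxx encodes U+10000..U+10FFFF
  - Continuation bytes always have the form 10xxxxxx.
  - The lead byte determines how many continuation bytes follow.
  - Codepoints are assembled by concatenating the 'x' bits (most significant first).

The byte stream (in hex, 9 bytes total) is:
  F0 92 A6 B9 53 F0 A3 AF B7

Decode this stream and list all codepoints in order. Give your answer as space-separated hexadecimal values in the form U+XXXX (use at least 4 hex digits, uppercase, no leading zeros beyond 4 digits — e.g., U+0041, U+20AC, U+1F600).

Answer: U+129B9 U+0053 U+23BF7

Derivation:
Byte[0]=F0: 4-byte lead, need 3 cont bytes. acc=0x0
Byte[1]=92: continuation. acc=(acc<<6)|0x12=0x12
Byte[2]=A6: continuation. acc=(acc<<6)|0x26=0x4A6
Byte[3]=B9: continuation. acc=(acc<<6)|0x39=0x129B9
Completed: cp=U+129B9 (starts at byte 0)
Byte[4]=53: 1-byte ASCII. cp=U+0053
Byte[5]=F0: 4-byte lead, need 3 cont bytes. acc=0x0
Byte[6]=A3: continuation. acc=(acc<<6)|0x23=0x23
Byte[7]=AF: continuation. acc=(acc<<6)|0x2F=0x8EF
Byte[8]=B7: continuation. acc=(acc<<6)|0x37=0x23BF7
Completed: cp=U+23BF7 (starts at byte 5)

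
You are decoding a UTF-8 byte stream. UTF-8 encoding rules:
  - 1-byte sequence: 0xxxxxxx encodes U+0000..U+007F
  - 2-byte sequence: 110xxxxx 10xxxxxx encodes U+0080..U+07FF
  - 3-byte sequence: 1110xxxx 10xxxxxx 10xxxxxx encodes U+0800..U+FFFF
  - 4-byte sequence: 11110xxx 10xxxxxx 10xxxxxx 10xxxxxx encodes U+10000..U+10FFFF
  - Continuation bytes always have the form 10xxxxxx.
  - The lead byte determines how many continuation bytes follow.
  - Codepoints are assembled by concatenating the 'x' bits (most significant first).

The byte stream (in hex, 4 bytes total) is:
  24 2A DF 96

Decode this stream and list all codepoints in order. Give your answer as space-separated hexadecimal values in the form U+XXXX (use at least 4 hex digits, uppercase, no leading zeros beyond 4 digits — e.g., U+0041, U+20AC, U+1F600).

Byte[0]=24: 1-byte ASCII. cp=U+0024
Byte[1]=2A: 1-byte ASCII. cp=U+002A
Byte[2]=DF: 2-byte lead, need 1 cont bytes. acc=0x1F
Byte[3]=96: continuation. acc=(acc<<6)|0x16=0x7D6
Completed: cp=U+07D6 (starts at byte 2)

Answer: U+0024 U+002A U+07D6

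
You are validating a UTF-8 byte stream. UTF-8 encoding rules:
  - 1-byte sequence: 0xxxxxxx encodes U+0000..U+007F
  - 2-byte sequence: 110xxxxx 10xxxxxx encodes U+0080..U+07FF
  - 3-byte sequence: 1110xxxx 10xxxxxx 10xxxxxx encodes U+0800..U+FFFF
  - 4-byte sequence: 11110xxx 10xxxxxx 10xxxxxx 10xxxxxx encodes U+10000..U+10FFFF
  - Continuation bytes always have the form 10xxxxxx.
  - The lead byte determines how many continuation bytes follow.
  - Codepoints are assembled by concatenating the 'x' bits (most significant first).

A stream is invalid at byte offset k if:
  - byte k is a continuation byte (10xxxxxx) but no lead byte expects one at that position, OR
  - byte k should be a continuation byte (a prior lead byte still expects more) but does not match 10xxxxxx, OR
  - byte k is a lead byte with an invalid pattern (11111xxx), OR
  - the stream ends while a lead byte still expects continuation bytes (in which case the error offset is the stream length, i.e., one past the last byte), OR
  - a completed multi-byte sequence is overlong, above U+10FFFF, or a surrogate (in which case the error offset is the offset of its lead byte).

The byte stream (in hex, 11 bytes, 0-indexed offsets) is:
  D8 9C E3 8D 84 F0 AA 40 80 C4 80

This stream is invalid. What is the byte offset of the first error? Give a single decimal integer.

Answer: 7

Derivation:
Byte[0]=D8: 2-byte lead, need 1 cont bytes. acc=0x18
Byte[1]=9C: continuation. acc=(acc<<6)|0x1C=0x61C
Completed: cp=U+061C (starts at byte 0)
Byte[2]=E3: 3-byte lead, need 2 cont bytes. acc=0x3
Byte[3]=8D: continuation. acc=(acc<<6)|0x0D=0xCD
Byte[4]=84: continuation. acc=(acc<<6)|0x04=0x3344
Completed: cp=U+3344 (starts at byte 2)
Byte[5]=F0: 4-byte lead, need 3 cont bytes. acc=0x0
Byte[6]=AA: continuation. acc=(acc<<6)|0x2A=0x2A
Byte[7]=40: expected 10xxxxxx continuation. INVALID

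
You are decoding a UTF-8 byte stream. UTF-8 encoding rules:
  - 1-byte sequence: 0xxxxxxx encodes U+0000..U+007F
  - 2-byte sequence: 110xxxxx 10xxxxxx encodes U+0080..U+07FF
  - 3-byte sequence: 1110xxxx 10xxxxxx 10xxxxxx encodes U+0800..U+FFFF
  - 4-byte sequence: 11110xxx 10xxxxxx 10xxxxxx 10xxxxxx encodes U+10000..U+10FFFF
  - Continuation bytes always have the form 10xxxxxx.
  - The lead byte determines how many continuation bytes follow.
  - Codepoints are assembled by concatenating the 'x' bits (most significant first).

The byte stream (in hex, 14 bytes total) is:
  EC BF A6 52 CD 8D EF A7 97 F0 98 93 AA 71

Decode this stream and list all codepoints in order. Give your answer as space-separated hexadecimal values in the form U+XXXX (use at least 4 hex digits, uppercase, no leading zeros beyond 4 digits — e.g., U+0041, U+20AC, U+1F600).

Answer: U+CFE6 U+0052 U+034D U+F9D7 U+184EA U+0071

Derivation:
Byte[0]=EC: 3-byte lead, need 2 cont bytes. acc=0xC
Byte[1]=BF: continuation. acc=(acc<<6)|0x3F=0x33F
Byte[2]=A6: continuation. acc=(acc<<6)|0x26=0xCFE6
Completed: cp=U+CFE6 (starts at byte 0)
Byte[3]=52: 1-byte ASCII. cp=U+0052
Byte[4]=CD: 2-byte lead, need 1 cont bytes. acc=0xD
Byte[5]=8D: continuation. acc=(acc<<6)|0x0D=0x34D
Completed: cp=U+034D (starts at byte 4)
Byte[6]=EF: 3-byte lead, need 2 cont bytes. acc=0xF
Byte[7]=A7: continuation. acc=(acc<<6)|0x27=0x3E7
Byte[8]=97: continuation. acc=(acc<<6)|0x17=0xF9D7
Completed: cp=U+F9D7 (starts at byte 6)
Byte[9]=F0: 4-byte lead, need 3 cont bytes. acc=0x0
Byte[10]=98: continuation. acc=(acc<<6)|0x18=0x18
Byte[11]=93: continuation. acc=(acc<<6)|0x13=0x613
Byte[12]=AA: continuation. acc=(acc<<6)|0x2A=0x184EA
Completed: cp=U+184EA (starts at byte 9)
Byte[13]=71: 1-byte ASCII. cp=U+0071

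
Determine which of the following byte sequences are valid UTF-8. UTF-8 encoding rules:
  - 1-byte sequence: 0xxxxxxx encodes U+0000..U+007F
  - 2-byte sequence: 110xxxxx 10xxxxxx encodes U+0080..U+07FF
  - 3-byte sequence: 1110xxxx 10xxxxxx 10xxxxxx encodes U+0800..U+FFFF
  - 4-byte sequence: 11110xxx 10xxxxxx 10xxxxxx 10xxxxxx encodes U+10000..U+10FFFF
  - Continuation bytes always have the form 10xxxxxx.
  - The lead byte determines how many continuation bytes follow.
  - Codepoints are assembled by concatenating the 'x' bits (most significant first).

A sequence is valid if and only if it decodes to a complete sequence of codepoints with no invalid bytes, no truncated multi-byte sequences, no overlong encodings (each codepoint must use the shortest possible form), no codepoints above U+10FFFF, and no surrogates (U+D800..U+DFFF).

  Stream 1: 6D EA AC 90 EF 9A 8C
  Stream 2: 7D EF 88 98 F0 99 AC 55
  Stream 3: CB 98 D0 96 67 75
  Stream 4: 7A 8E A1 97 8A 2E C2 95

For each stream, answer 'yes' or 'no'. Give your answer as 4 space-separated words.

Answer: yes no yes no

Derivation:
Stream 1: decodes cleanly. VALID
Stream 2: error at byte offset 7. INVALID
Stream 3: decodes cleanly. VALID
Stream 4: error at byte offset 1. INVALID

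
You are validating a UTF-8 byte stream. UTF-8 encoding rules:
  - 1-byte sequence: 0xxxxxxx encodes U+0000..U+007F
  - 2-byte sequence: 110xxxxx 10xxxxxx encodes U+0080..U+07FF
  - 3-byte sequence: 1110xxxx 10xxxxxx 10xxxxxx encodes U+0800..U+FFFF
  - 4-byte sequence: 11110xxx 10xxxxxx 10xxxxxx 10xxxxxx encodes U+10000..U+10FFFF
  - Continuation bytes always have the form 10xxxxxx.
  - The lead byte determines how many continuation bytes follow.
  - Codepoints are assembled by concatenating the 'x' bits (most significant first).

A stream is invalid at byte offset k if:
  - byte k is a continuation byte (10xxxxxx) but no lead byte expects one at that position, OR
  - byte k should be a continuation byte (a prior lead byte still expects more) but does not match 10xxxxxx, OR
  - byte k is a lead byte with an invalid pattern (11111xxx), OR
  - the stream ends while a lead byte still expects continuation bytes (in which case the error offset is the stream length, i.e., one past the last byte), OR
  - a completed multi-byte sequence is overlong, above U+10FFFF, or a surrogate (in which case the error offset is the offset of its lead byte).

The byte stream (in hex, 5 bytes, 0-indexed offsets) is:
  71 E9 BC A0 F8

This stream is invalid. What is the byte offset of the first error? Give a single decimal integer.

Byte[0]=71: 1-byte ASCII. cp=U+0071
Byte[1]=E9: 3-byte lead, need 2 cont bytes. acc=0x9
Byte[2]=BC: continuation. acc=(acc<<6)|0x3C=0x27C
Byte[3]=A0: continuation. acc=(acc<<6)|0x20=0x9F20
Completed: cp=U+9F20 (starts at byte 1)
Byte[4]=F8: INVALID lead byte (not 0xxx/110x/1110/11110)

Answer: 4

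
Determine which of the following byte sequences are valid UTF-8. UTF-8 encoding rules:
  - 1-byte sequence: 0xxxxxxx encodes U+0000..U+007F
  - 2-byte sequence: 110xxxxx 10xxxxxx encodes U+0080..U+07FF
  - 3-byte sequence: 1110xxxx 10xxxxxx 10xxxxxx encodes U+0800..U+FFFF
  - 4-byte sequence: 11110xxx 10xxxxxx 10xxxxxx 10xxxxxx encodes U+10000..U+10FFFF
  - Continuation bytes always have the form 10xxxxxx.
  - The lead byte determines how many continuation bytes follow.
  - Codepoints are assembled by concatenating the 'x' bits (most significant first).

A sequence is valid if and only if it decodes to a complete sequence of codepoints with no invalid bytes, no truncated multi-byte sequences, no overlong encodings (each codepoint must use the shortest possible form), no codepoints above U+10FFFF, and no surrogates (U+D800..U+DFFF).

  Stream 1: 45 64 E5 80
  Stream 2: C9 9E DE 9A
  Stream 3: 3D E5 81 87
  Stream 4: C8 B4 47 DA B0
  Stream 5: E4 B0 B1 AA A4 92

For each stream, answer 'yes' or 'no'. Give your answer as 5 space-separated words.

Answer: no yes yes yes no

Derivation:
Stream 1: error at byte offset 4. INVALID
Stream 2: decodes cleanly. VALID
Stream 3: decodes cleanly. VALID
Stream 4: decodes cleanly. VALID
Stream 5: error at byte offset 3. INVALID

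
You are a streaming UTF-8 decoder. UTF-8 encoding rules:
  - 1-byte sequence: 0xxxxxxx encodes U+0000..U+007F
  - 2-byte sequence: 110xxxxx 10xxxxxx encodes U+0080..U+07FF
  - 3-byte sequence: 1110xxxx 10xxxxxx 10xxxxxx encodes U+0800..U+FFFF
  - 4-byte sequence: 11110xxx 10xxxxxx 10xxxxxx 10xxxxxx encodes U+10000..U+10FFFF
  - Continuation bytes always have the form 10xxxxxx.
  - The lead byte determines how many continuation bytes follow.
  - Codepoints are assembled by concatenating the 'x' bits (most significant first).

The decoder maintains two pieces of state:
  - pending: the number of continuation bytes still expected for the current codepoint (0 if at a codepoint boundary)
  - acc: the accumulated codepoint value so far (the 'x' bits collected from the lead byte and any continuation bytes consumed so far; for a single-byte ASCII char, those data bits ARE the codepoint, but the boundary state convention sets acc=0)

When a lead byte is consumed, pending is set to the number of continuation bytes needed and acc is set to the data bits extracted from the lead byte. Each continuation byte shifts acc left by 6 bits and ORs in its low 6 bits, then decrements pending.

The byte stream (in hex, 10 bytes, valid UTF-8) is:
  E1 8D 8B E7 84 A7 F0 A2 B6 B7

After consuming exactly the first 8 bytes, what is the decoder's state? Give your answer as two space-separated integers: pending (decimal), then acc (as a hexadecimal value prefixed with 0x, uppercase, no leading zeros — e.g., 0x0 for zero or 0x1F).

Byte[0]=E1: 3-byte lead. pending=2, acc=0x1
Byte[1]=8D: continuation. acc=(acc<<6)|0x0D=0x4D, pending=1
Byte[2]=8B: continuation. acc=(acc<<6)|0x0B=0x134B, pending=0
Byte[3]=E7: 3-byte lead. pending=2, acc=0x7
Byte[4]=84: continuation. acc=(acc<<6)|0x04=0x1C4, pending=1
Byte[5]=A7: continuation. acc=(acc<<6)|0x27=0x7127, pending=0
Byte[6]=F0: 4-byte lead. pending=3, acc=0x0
Byte[7]=A2: continuation. acc=(acc<<6)|0x22=0x22, pending=2

Answer: 2 0x22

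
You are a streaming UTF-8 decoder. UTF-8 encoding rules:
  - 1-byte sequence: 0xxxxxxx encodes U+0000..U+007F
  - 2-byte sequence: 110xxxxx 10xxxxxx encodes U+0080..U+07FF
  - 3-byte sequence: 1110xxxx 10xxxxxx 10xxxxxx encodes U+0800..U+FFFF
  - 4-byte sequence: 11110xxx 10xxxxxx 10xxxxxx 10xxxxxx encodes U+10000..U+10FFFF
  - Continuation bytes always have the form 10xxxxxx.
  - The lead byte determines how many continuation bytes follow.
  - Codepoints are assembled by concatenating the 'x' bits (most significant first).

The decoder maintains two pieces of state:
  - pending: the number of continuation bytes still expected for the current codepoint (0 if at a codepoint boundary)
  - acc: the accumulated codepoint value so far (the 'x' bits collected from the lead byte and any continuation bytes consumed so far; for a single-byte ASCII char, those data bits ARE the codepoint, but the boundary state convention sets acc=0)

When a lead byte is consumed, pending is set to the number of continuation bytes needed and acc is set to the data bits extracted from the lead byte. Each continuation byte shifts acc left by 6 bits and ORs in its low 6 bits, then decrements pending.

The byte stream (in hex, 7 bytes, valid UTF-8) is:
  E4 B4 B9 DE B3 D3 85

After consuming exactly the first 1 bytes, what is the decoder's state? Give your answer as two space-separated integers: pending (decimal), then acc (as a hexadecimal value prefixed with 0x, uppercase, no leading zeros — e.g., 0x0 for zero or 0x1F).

Answer: 2 0x4

Derivation:
Byte[0]=E4: 3-byte lead. pending=2, acc=0x4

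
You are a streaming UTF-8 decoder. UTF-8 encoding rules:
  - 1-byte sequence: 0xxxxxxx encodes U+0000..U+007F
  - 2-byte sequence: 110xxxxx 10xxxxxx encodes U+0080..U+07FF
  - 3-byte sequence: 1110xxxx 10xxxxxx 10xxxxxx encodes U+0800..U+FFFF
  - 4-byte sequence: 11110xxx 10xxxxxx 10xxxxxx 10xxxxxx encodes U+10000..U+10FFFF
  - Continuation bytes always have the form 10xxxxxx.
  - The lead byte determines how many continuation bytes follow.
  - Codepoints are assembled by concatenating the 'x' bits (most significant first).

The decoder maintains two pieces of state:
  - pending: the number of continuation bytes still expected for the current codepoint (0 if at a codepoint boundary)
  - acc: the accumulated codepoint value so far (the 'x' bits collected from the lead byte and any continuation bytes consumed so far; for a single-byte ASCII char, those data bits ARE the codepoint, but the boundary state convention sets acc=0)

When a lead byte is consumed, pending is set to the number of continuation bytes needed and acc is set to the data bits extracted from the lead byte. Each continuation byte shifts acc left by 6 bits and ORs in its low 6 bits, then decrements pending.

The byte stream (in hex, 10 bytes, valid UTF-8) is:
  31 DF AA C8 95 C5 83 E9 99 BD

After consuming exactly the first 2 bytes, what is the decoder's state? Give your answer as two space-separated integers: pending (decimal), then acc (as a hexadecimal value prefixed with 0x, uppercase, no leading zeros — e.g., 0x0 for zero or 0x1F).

Answer: 1 0x1F

Derivation:
Byte[0]=31: 1-byte. pending=0, acc=0x0
Byte[1]=DF: 2-byte lead. pending=1, acc=0x1F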